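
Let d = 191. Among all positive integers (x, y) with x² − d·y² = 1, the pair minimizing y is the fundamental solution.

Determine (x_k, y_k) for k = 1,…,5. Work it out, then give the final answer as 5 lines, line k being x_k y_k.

8994000 650783
161784071999999 11706284604000
2910171887135973018000 210572647456751349217
52348171905801720863712000001 3787780782452031563430792000
941638916241558444724564320044970000 68134600714746933190345629744650783

√191 = [13; 1,4,1,1,3,…,4,1,26, …], period ℓ=16 (even) → k=15
k=0  a_k=13  p_k/q_k = 13/1
…
k=3  a_k=1  p_k/q_k = 83/6
…
k=5  a_k=3  p_k/q_k = 539/39
k=6  a_k=2  p_k/q_k = 1230/89
k=7  a_k=2  p_k/q_k = 2999/217
…
k=9  a_k=2  p_k/q_k = 83433/6037
k=10  a_k=2  p_k/q_k = 207083/14984
k=11  a_k=3  p_k/q_k = 704682/50989
…
k=14  a_k=4  p_k/q_k = 7377553/533821
k=15  a_k=1  p_k/q_k = 8994000/650783
→ (8994000, 650783).  Check: 8994000²=80892036000000, 191·650783²=80892035999999, difference 1.
k=2:  x_2 = 8994000·8994000+191·650783·650783 = 161784071999999,  y_2 = 8994000·650783+650783·8994000 = 11706284604000
k=3:  x_3 = 8994000·161784071999999+191·650783·11706284604000 = 2910171887135973018000,  y_3 = 8994000·11706284604000+650783·161784071999999 = 210572647456751349217
k=4:  x_4 = 8994000·2910171887135973018000+191·650783·210572647456751349217 = 52348171905801720863712000001,  y_4 = 8994000·210572647456751349217+650783·2910171887135973018000 = 3787780782452031563430792000
k=5:  x_5 = 8994000·52348171905801720863712000001+191·650783·3787780782452031563430792000 = 941638916241558444724564320044970000,  y_5 = 8994000·3787780782452031563430792000+650783·52348171905801720863712000001 = 68134600714746933190345629744650783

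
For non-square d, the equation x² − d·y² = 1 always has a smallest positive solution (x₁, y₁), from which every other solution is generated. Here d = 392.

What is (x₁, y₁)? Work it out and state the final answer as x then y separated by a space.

√392 → a₀=19, period (1,3,1,38); ℓ=4 even so k=3
k=0  a_k=19  p_k/q_k = 19/1
k=1  a_k=1  p_k/q_k = 20/1
k=2  a_k=3  p_k/q_k = 79/4
k=3  a_k=1  p_k/q_k = 99/5
→ (99, 5).  Check: 99²=9801, 392·5²=9800, difference 1.

99 5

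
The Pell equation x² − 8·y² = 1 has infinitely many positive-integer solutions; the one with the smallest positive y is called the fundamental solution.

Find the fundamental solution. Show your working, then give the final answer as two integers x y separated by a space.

3 1

[2; 1,4] for √8; ℓ=2 ⇒ convergent index 1
k=0  a_k=2  p_k/q_k = 2/1
k=1  a_k=1  p_k/q_k = 3/1
→ (3, 1).  Check: 3²=9, 8·1²=8, difference 1.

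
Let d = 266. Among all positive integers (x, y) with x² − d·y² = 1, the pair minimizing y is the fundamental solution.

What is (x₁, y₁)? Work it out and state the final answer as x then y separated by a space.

685 42

√266 = [16; 3,4,3,32, …], period ℓ=4 (even) → k=3
a_0=16:  p_0=16·1+0=16,  q_0=16·0+1=1
…
a_2=4:  p_2=4·49+16=212,  q_2=4·3+1=13
a_3=3:  p_3=3·212+49=685,  q_3=3·13+3=42
→ (685, 42).  Check: 685²=469225, 266·42²=469224, difference 1.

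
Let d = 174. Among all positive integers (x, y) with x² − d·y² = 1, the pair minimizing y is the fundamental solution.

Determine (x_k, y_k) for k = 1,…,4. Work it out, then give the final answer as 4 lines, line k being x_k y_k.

1451 110
4210801 319220
12219743051 926376330
35461690123201 2688343790440

d=174: √d = [13; 5,4,5,26] (ℓ=4, even), read p_3/q_3
a_0=13:  p_0=13·1+0=13,  q_0=13·0+1=1
…
a_2=4:  p_2=4·66+13=277,  q_2=4·5+1=21
a_3=5:  p_3=5·277+66=1451,  q_3=5·21+5=110
(x₁, y₁) = (1451, 110);  1451² − 174·110² = 1 ✓
n=2: (1451,110)∘(1451,110) = (1451·1451+174·110·110, 1451·110+110·1451) = (4210801,319220)
n=3: (4210801,319220)∘(1451,110) = (1451·4210801+174·110·319220, 1451·319220+110·4210801) = (12219743051,926376330)
n=4: (12219743051,926376330)∘(1451,110) = (1451·12219743051+174·110·926376330, 1451·926376330+110·12219743051) = (35461690123201,2688343790440)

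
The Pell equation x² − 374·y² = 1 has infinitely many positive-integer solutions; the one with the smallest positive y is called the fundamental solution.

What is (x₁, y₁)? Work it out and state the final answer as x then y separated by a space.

d=374: √d = [19; 2,1,18,1,2,38] (ℓ=6, even), read p_5/q_5
a_0=19:  p_0=19·1+0=19,  q_0=19·0+1=1
a_1=2:  p_1=2·19+1=39,  q_1=2·1+0=2
a_2=1:  p_2=1·39+19=58,  q_2=1·2+1=3
…
a_4=1:  p_4=1·1083+58=1141,  q_4=1·56+3=59
a_5=2:  p_5=2·1141+1083=3365,  q_5=2·59+56=174
(x₁, y₁) = (3365, 174);  3365² − 374·174² = 1 ✓

3365 174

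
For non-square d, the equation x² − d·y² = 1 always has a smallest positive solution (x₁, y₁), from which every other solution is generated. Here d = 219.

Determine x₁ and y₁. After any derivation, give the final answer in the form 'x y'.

74 5

[14; 1,3,1,28] for √219; ℓ=4 ⇒ convergent index 3
k=0  a_k=14  p_k/q_k = 14/1
k=1  a_k=1  p_k/q_k = 15/1
k=2  a_k=3  p_k/q_k = 59/4
k=3  a_k=1  p_k/q_k = 74/5
fundamental: x₁=74, y₁=5  (since 5476 − 219·25 = 1)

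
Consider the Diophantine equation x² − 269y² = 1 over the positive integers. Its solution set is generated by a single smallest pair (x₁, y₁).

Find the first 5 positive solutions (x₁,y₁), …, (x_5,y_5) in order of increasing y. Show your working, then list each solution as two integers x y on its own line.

13449 820
361751201 22056360
9730383791049 593271970460
261727862849884801 15957829439376720
7039956045205817586249 429233695667083044100

√269 → a₀=16, period (2,2,32); ℓ=3 odd so k=5
k=0  a_k=16  p_k/q_k = 16/1
k=1  a_k=2  p_k/q_k = 33/2
k=2  a_k=2  p_k/q_k = 82/5
k=3  a_k=32  p_k/q_k = 2657/162
k=4  a_k=2  p_k/q_k = 5396/329
k=5  a_k=2  p_k/q_k = 13449/820
→ (13449, 820).  Check: 13449²=180875601, 269·820²=180875600, difference 1.
(x_2, y_2) = (13449·13449 + 269·820·820, 13449·820 + 820·13449) = (361751201, 22056360)
(x_3, y_3) = (13449·361751201 + 269·820·22056360, 13449·22056360 + 820·361751201) = (9730383791049, 593271970460)
(x_4, y_4) = (13449·9730383791049 + 269·820·593271970460, 13449·593271970460 + 820·9730383791049) = (261727862849884801, 15957829439376720)
(x_5, y_5) = (13449·261727862849884801 + 269·820·15957829439376720, 13449·15957829439376720 + 820·261727862849884801) = (7039956045205817586249, 429233695667083044100)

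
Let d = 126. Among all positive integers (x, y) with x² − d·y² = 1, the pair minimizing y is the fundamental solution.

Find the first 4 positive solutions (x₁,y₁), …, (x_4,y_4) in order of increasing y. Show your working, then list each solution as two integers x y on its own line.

449 40
403201 35920
362074049 32256120
325142092801 28965959840

[11; 4,2,4,22] for √126; ℓ=4 ⇒ convergent index 3
i=0: a=11 ⇒ p=11, q=1
…
i=2: a=2 ⇒ p=101, q=9
i=3: a=4 ⇒ p=449, q=40
(x₁, y₁) = (449, 40);  449² − 126·40² = 1 ✓
n=2: (449,40)∘(449,40) = (449·449+126·40·40, 449·40+40·449) = (403201,35920)
n=3: (403201,35920)∘(449,40) = (449·403201+126·40·35920, 449·35920+40·403201) = (362074049,32256120)
n=4: (362074049,32256120)∘(449,40) = (449·362074049+126·40·32256120, 449·32256120+40·362074049) = (325142092801,28965959840)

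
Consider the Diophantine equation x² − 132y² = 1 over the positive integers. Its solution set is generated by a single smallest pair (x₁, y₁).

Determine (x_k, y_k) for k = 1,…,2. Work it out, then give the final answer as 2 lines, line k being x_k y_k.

[11; 2,22] for √132; ℓ=2 ⇒ convergent index 1
i=0: a=11 ⇒ p=11, q=1
i=1: a=2 ⇒ p=23, q=2
(x₁, y₁) = (23, 2);  23² − 132·2² = 1 ✓
n=2: (23,2)∘(23,2) = (23·23+132·2·2, 23·2+2·23) = (1057,92)

23 2
1057 92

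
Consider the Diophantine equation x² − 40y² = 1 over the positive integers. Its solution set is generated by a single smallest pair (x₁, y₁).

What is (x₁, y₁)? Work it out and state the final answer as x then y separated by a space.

[6; 3,12] for √40; ℓ=2 ⇒ convergent index 1
a_0=6:  p_0=6·1+0=6,  q_0=6·0+1=1
a_1=3:  p_1=3·6+1=19,  q_1=3·1+0=3
(x₁, y₁) = (19, 3);  19² − 40·3² = 1 ✓

19 3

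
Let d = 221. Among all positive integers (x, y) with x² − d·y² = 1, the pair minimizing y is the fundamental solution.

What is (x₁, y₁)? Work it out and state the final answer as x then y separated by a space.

√221 → a₀=14, period (1,6,2,6,1,28); ℓ=6 even so k=5
k=0  a_k=14  p_k/q_k = 14/1
k=1  a_k=1  p_k/q_k = 15/1
…
k=3  a_k=2  p_k/q_k = 223/15
k=4  a_k=6  p_k/q_k = 1442/97
k=5  a_k=1  p_k/q_k = 1665/112
→ (1665, 112).  Check: 1665²=2772225, 221·112²=2772224, difference 1.

1665 112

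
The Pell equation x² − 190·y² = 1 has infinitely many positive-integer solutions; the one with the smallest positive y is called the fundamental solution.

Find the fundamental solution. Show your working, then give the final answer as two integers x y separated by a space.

d=190: √d = [13; 1,3,1,1,1,…,3,1,26] (ℓ=14, even), read p_13/q_13
step 0: (13, 1)  from 13·(1,0) + (0,1)
step 1: (14, 1)  from 1·(13,1) + (1,0)
…
step 3: (69, 5)  from 1·(55,4) + (14,1)
step 4: (124, 9)  from 1·(69,5) + (55,4)
step 5: (193, 14)  from 1·(124,9) + (69,5)
step 6: (510, 37)  from 2·(193,14) + (124,9)
…
step 8: (2936, 213)  from 2·(1213,88) + (510,37)
step 9: (4149, 301)  from 1·(2936,213) + (1213,88)
step 10: (7085, 514)  from 1·(4149,301) + (2936,213)
step 11: (11234, 815)  from 1·(7085,514) + (4149,301)
step 12: (40787, 2959)  from 3·(11234,815) + (7085,514)
step 13: (52021, 3774)  from 1·(40787,2959) + (11234,815)
fundamental: x₁=52021, y₁=3774  (since 2706184441 − 190·14243076 = 1)

52021 3774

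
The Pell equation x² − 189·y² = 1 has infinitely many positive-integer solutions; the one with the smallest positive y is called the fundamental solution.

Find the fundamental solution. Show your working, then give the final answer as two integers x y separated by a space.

[13; 1,2,1,26] for √189; ℓ=4 ⇒ convergent index 3
a_0=13:  p_0=13·1+0=13,  q_0=13·0+1=1
a_1=1:  p_1=1·13+1=14,  q_1=1·1+0=1
a_2=2:  p_2=2·14+13=41,  q_2=2·1+1=3
a_3=1:  p_3=1·41+14=55,  q_3=1·3+1=4
(x₁, y₁) = (55, 4);  55² − 189·4² = 1 ✓

55 4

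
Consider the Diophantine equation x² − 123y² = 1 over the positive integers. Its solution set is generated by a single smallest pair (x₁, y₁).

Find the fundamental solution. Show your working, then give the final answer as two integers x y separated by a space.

122 11

√123 → a₀=11, period (11,22); ℓ=2 even so k=1
i=0: a=11 ⇒ p=11, q=1
i=1: a=11 ⇒ p=122, q=11
→ (122, 11).  Check: 122²=14884, 123·11²=14883, difference 1.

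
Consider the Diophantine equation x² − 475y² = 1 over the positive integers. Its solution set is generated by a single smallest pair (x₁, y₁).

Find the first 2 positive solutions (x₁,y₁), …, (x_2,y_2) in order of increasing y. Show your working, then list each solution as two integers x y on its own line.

57799 2652
6681448801 306565896

√475 = [21; 1,3,1,6,2,6,1,3,1,42, …], period ℓ=10 (even) → k=9
i=0: a=21 ⇒ p=21, q=1
i=1: a=1 ⇒ p=22, q=1
…
i=6: a=6 ⇒ p=10287, q=472
…
i=8: a=3 ⇒ p=45921, q=2107
i=9: a=1 ⇒ p=57799, q=2652
→ (57799, 2652).  Check: 57799²=3340724401, 475·2652²=3340724400, difference 1.
(57799+2652√475)^2 = 6681448801 + 306565896√475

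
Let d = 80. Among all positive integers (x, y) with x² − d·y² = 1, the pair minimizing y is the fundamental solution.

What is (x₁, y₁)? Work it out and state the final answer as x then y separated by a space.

9 1

√80 → a₀=8, period (1,16); ℓ=2 even so k=1
k=0  a_k=8  p_k/q_k = 8/1
k=1  a_k=1  p_k/q_k = 9/1
→ (9, 1).  Check: 9²=81, 80·1²=80, difference 1.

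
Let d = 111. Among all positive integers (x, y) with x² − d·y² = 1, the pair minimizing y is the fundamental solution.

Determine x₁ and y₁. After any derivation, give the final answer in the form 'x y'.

√111 = [10; 1,1,6,1,1,20, …], period ℓ=6 (even) → k=5
a_0=10:  p_0=10·1+0=10,  q_0=10·0+1=1
…
a_4=1:  p_4=1·137+21=158,  q_4=1·13+2=15
a_5=1:  p_5=1·158+137=295,  q_5=1·15+13=28
→ (295, 28).  Check: 295²=87025, 111·28²=87024, difference 1.

295 28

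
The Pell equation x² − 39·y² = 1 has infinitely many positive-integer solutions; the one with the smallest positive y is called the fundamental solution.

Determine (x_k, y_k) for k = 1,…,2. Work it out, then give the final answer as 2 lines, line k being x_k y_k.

√39 = [6; 4,12, …], period ℓ=2 (even) → k=1
step 0: (6, 1)  from 6·(1,0) + (0,1)
step 1: (25, 4)  from 4·(6,1) + (1,0)
→ (25, 4).  Check: 25²=625, 39·4²=624, difference 1.
n=2: (25,4)∘(25,4) = (25·25+39·4·4, 25·4+4·25) = (1249,200)

25 4
1249 200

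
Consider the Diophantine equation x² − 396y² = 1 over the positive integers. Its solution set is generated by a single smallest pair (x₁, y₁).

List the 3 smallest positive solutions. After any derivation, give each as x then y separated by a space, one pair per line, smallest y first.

199 10
79201 3980
31521799 1584030

[19; 1,8,1,38] for √396; ℓ=4 ⇒ convergent index 3
a_0=19:  p_0=19·1+0=19,  q_0=19·0+1=1
a_1=1:  p_1=1·19+1=20,  q_1=1·1+0=1
a_2=8:  p_2=8·20+19=179,  q_2=8·1+1=9
a_3=1:  p_3=1·179+20=199,  q_3=1·9+1=10
→ (199, 10).  Check: 199²=39601, 396·10²=39600, difference 1.
n=2: (199,10)∘(199,10) = (199·199+396·10·10, 199·10+10·199) = (79201,3980)
n=3: (79201,3980)∘(199,10) = (199·79201+396·10·3980, 199·3980+10·79201) = (31521799,1584030)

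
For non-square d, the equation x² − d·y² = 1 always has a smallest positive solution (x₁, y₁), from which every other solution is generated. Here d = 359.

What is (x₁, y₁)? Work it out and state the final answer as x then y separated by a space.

d=359: √d = [18; 1,17,1,36] (ℓ=4, even), read p_3/q_3
a_0=18:  p_0=18·1+0=18,  q_0=18·0+1=1
…
a_2=17:  p_2=17·19+18=341,  q_2=17·1+1=18
a_3=1:  p_3=1·341+19=360,  q_3=1·18+1=19
→ (360, 19).  Check: 360²=129600, 359·19²=129599, difference 1.

360 19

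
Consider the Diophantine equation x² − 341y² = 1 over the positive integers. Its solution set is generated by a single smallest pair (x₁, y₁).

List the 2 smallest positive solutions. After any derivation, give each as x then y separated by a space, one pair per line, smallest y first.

d=341: √d = [18; 2,6,1,8,2,…,6,2,36] (ℓ=14, even), read p_13/q_13
step 0: (18, 1)  from 18·(1,0) + (0,1)
…
step 2: (240, 13)  from 6·(37,2) + (18,1)
…
step 5: (5189, 281)  from 2·(2456,133) + (277,15)
step 6: (7645, 414)  from 1·(5189,281) + (2456,133)
…
step 10: (641940, 34763)  from 8·(76727,4155) + (28124,1523)
step 11: (718667, 38918)  from 1·(641940,34763) + (76727,4155)
step 12: (4953942, 268271)  from 6·(718667,38918) + (641940,34763)
step 13: (10626551, 575460)  from 2·(4953942,268271) + (718667,38918)
→ (10626551, 575460).  Check: 10626551²=112923586155601, 341·575460²=112923586155600, difference 1.
(x_2, y_2) = (10626551·10626551 + 341·575460·575460, 10626551·575460 + 575460·10626551) = (225847172311201, 12230310076920)

10626551 575460
225847172311201 12230310076920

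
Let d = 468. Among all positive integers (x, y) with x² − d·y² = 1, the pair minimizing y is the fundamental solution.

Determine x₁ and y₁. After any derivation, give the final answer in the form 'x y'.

649 30

√468 → a₀=21, period (1,1,1,2,1,1,1,42); ℓ=8 even so k=7
a_0=21:  p_0=21·1+0=21,  q_0=21·0+1=1
a_1=1:  p_1=1·21+1=22,  q_1=1·1+0=1
…
a_3=1:  p_3=1·43+22=65,  q_3=1·2+1=3
a_4=2:  p_4=2·65+43=173,  q_4=2·3+2=8
…
a_6=1:  p_6=1·238+173=411,  q_6=1·11+8=19
a_7=1:  p_7=1·411+238=649,  q_7=1·19+11=30
fundamental: x₁=649, y₁=30  (since 421201 − 468·900 = 1)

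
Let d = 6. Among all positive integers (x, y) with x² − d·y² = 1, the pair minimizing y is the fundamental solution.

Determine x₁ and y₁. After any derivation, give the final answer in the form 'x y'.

√6 = [2; 2,4, …], period ℓ=2 (even) → k=1
step 0: (2, 1)  from 2·(1,0) + (0,1)
step 1: (5, 2)  from 2·(2,1) + (1,0)
(x₁, y₁) = (5, 2);  5² − 6·2² = 1 ✓

5 2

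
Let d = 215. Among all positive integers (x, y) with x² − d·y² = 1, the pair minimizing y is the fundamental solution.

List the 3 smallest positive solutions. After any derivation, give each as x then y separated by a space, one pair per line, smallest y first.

44 3
3871 264
340604 23229

√215 → a₀=14, period (1,1,1,28); ℓ=4 even so k=3
step 0: (14, 1)  from 14·(1,0) + (0,1)
step 1: (15, 1)  from 1·(14,1) + (1,0)
step 2: (29, 2)  from 1·(15,1) + (14,1)
step 3: (44, 3)  from 1·(29,2) + (15,1)
→ (44, 3).  Check: 44²=1936, 215·3²=1935, difference 1.
k=2:  x_2 = 44·44+215·3·3 = 3871,  y_2 = 44·3+3·44 = 264
k=3:  x_3 = 44·3871+215·3·264 = 340604,  y_3 = 44·264+3·3871 = 23229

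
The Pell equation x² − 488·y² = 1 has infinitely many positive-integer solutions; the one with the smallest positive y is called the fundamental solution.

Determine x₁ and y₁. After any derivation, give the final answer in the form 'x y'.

d=488: √d = [22; 11,44] (ℓ=2, even), read p_1/q_1
k=0  a_k=22  p_k/q_k = 22/1
k=1  a_k=11  p_k/q_k = 243/11
(x₁, y₁) = (243, 11);  243² − 488·11² = 1 ✓

243 11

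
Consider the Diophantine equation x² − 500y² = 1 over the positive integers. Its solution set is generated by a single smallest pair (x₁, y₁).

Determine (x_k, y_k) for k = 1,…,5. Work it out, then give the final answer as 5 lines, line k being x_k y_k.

√500 → a₀=22, period (2,1,3,2,1,…,1,2,44); ℓ=14 even so k=13
k=0  a_k=22  p_k/q_k = 22/1
k=1  a_k=2  p_k/q_k = 45/2
k=2  a_k=1  p_k/q_k = 67/3
k=3  a_k=3  p_k/q_k = 246/11
k=4  a_k=2  p_k/q_k = 559/25
…
k=6  a_k=1  p_k/q_k = 1364/61
k=7  a_k=10  p_k/q_k = 14445/646
k=8  a_k=1  p_k/q_k = 15809/707
k=9  a_k=1  p_k/q_k = 30254/1353
k=10  a_k=2  p_k/q_k = 76317/3413
k=11  a_k=3  p_k/q_k = 259205/11592
k=12  a_k=1  p_k/q_k = 335522/15005
k=13  a_k=2  p_k/q_k = 930249/41602
→ (930249, 41602).  Check: 930249²=865363202001, 500·41602²=865363202000, difference 1.
n=2: (930249,41602)∘(930249,41602) = (930249·930249+500·41602·41602, 930249·41602+41602·930249) = (1730726404001,77400437796)
n=3: (1730726404001,77400437796)∘(930249,41602) = (930249·1730726404001+500·41602·77400437796, 930249·77400437796+41602·1730726404001) = (3220013013190122249,144003359718540806)
n=4: (3220013013190122249,144003359718540806)∘(930249,41602) = (930249·3220013013190122249+500·41602·144003359718540806, 930249·144003359718540806+41602·3220013013190122249) = (5990827771012465337616001,267917962749548332043592)
n=5: (5990827771012465337616001,267917962749548332043592)∘(930249,41602) = (930249·5990827771012465337616001+500·41602·267917962749548332043592, 930249·267917962749548332043592+41602·5990827771012465337616001) = (11145923086309929722690704506249,498460833859465169310720288010)

930249 41602
1730726404001 77400437796
3220013013190122249 144003359718540806
5990827771012465337616001 267917962749548332043592
11145923086309929722690704506249 498460833859465169310720288010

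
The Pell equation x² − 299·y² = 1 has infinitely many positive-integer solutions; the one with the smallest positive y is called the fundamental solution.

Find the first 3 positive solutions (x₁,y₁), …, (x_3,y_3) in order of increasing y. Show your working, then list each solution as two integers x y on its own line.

d=299: √d = [17; 3,2,3,34] (ℓ=4, even), read p_3/q_3
i=0: a=17 ⇒ p=17, q=1
i=1: a=3 ⇒ p=52, q=3
i=2: a=2 ⇒ p=121, q=7
i=3: a=3 ⇒ p=415, q=24
→ (415, 24).  Check: 415²=172225, 299·24²=172224, difference 1.
(x_2, y_2) = (415·415 + 299·24·24, 415·24 + 24·415) = (344449, 19920)
(x_3, y_3) = (415·344449 + 299·24·19920, 415·19920 + 24·344449) = (285892255, 16533576)

415 24
344449 19920
285892255 16533576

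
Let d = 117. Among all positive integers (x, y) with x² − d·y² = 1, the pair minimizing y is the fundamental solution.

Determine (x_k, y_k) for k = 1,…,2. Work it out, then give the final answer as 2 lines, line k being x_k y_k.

d=117: √d = [10; 1,4,2,4,1,20] (ℓ=6, even), read p_5/q_5
step 0: (10, 1)  from 10·(1,0) + (0,1)
…
step 2: (54, 5)  from 4·(11,1) + (10,1)
step 3: (119, 11)  from 2·(54,5) + (11,1)
step 4: (530, 49)  from 4·(119,11) + (54,5)
step 5: (649, 60)  from 1·(530,49) + (119,11)
→ (649, 60).  Check: 649²=421201, 117·60²=421200, difference 1.
(x_2, y_2) = (649·649 + 117·60·60, 649·60 + 60·649) = (842401, 77880)

649 60
842401 77880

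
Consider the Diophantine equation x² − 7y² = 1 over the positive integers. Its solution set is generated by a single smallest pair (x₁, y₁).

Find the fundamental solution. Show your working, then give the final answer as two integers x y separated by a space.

√7 = [2; 1,1,1,4, …], period ℓ=4 (even) → k=3
step 0: (2, 1)  from 2·(1,0) + (0,1)
step 1: (3, 1)  from 1·(2,1) + (1,0)
step 2: (5, 2)  from 1·(3,1) + (2,1)
step 3: (8, 3)  from 1·(5,2) + (3,1)
(x₁, y₁) = (8, 3);  8² − 7·3² = 1 ✓

8 3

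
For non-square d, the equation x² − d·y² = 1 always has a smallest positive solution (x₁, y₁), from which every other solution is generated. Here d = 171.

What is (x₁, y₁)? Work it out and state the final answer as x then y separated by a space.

[13; 13,26] for √171; ℓ=2 ⇒ convergent index 1
i=0: a=13 ⇒ p=13, q=1
i=1: a=13 ⇒ p=170, q=13
(x₁, y₁) = (170, 13);  170² − 171·13² = 1 ✓

170 13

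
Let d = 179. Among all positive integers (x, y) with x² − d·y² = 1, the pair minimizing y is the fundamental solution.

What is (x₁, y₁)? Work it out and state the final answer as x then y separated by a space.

d=179: √d = [13; 2,1,1,1,3,…,1,2,26] (ℓ=14, even), read p_13/q_13
i=0: a=13 ⇒ p=13, q=1
…
i=2: a=1 ⇒ p=40, q=3
i=3: a=1 ⇒ p=67, q=5
i=4: a=1 ⇒ p=107, q=8
i=5: a=3 ⇒ p=388, q=29
…
i=10: a=1 ⇒ p=575167, q=42990
i=11: a=1 ⇒ p=1013292, q=75737
i=12: a=1 ⇒ p=1588459, q=118727
i=13: a=2 ⇒ p=4190210, q=313191
→ (4190210, 313191).  Check: 4190210²=17557859844100, 179·313191²=17557859844099, difference 1.

4190210 313191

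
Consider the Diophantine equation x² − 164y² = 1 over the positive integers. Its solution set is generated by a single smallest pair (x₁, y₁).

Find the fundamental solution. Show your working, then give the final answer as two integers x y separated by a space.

√164 = [12; 1,4,6,4,1,24, …], period ℓ=6 (even) → k=5
k=0  a_k=12  p_k/q_k = 12/1
…
k=2  a_k=4  p_k/q_k = 64/5
k=3  a_k=6  p_k/q_k = 397/31
k=4  a_k=4  p_k/q_k = 1652/129
k=5  a_k=1  p_k/q_k = 2049/160
(x₁, y₁) = (2049, 160);  2049² − 164·160² = 1 ✓

2049 160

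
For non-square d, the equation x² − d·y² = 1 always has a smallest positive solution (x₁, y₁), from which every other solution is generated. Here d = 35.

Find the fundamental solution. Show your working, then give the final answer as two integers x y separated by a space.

√35 → a₀=5, period (1,10); ℓ=2 even so k=1
i=0: a=5 ⇒ p=5, q=1
i=1: a=1 ⇒ p=6, q=1
(x₁, y₁) = (6, 1);  6² − 35·1² = 1 ✓

6 1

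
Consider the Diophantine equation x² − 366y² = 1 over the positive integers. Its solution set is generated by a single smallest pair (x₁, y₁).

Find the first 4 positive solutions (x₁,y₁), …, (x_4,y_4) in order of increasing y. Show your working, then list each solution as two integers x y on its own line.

907925 47458
1648655611249 86176609300
2993711291685588725 156483795997357542
5436130649005627630680001 284151100961715516031400

[19; 7,1,1,1,2,12,2,1,1,1,7,38] for √366; ℓ=12 ⇒ convergent index 11
a_0=19:  p_0=19·1+0=19,  q_0=19·0+1=1
a_1=7:  p_1=7·19+1=134,  q_1=7·1+0=7
a_2=1:  p_2=1·134+19=153,  q_2=1·7+1=8
…
a_4=1:  p_4=1·287+153=440,  q_4=1·15+8=23
a_5=2:  p_5=2·440+287=1167,  q_5=2·23+15=61
a_6=12:  p_6=12·1167+440=14444,  q_6=12·61+23=755
…
a_8=1:  p_8=1·30055+14444=44499,  q_8=1·1571+755=2326
a_9=1:  p_9=1·44499+30055=74554,  q_9=1·2326+1571=3897
a_10=1:  p_10=1·74554+44499=119053,  q_10=1·3897+2326=6223
a_11=7:  p_11=7·119053+74554=907925,  q_11=7·6223+3897=47458
(x₁, y₁) = (907925, 47458);  907925² − 366·47458² = 1 ✓
k=2:  x_2 = 907925·907925+366·47458·47458 = 1648655611249,  y_2 = 907925·47458+47458·907925 = 86176609300
k=3:  x_3 = 907925·1648655611249+366·47458·86176609300 = 2993711291685588725,  y_3 = 907925·86176609300+47458·1648655611249 = 156483795997357542
k=4:  x_4 = 907925·2993711291685588725+366·47458·156483795997357542 = 5436130649005627630680001,  y_4 = 907925·156483795997357542+47458·2993711291685588725 = 284151100961715516031400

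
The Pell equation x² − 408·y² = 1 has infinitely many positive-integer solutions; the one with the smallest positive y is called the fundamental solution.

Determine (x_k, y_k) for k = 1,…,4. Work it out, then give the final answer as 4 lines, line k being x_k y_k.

√408 → a₀=20, period (5,40); ℓ=2 even so k=1
a_0=20:  p_0=20·1+0=20,  q_0=20·0+1=1
a_1=5:  p_1=5·20+1=101,  q_1=5·1+0=5
(x₁, y₁) = (101, 5);  101² − 408·5² = 1 ✓
(x_2, y_2) = (101·101 + 408·5·5, 101·5 + 5·101) = (20401, 1010)
(x_3, y_3) = (101·20401 + 408·5·1010, 101·1010 + 5·20401) = (4120901, 204015)
(x_4, y_4) = (101·4120901 + 408·5·204015, 101·204015 + 5·4120901) = (832401601, 41210020)

101 5
20401 1010
4120901 204015
832401601 41210020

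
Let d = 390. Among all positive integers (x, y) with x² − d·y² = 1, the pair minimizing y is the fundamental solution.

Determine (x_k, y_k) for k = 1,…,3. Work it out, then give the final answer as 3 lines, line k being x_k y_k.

79 4
12481 632
1971919 99852

√390 = [19; 1,2,1,38, …], period ℓ=4 (even) → k=3
i=0: a=19 ⇒ p=19, q=1
i=1: a=1 ⇒ p=20, q=1
i=2: a=2 ⇒ p=59, q=3
i=3: a=1 ⇒ p=79, q=4
(x₁, y₁) = (79, 4);  79² − 390·4² = 1 ✓
k=2:  x_2 = 79·79+390·4·4 = 12481,  y_2 = 79·4+4·79 = 632
k=3:  x_3 = 79·12481+390·4·632 = 1971919,  y_3 = 79·632+4·12481 = 99852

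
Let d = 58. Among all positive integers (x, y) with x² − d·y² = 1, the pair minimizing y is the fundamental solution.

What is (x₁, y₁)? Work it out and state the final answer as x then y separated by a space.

[7; 1,1,1,1,1,1,14] for √58; ℓ=7 ⇒ convergent index 13
a_0=7:  p_0=7·1+0=7,  q_0=7·0+1=1
a_1=1:  p_1=1·7+1=8,  q_1=1·1+0=1
a_2=1:  p_2=1·8+7=15,  q_2=1·1+1=2
…
a_7=14:  p_7=14·99+61=1447,  q_7=14·13+8=190
…
a_11=1:  p_11=1·4539+2993=7532,  q_11=1·596+393=989
a_12=1:  p_12=1·7532+4539=12071,  q_12=1·989+596=1585
a_13=1:  p_13=1·12071+7532=19603,  q_13=1·1585+989=2574
→ (19603, 2574).  Check: 19603²=384277609, 58·2574²=384277608, difference 1.

19603 2574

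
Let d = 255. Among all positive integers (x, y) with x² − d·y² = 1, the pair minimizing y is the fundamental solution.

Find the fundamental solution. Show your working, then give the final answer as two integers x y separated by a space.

16 1

√255 = [15; 1,30, …], period ℓ=2 (even) → k=1
step 0: (15, 1)  from 15·(1,0) + (0,1)
step 1: (16, 1)  from 1·(15,1) + (1,0)
(x₁, y₁) = (16, 1);  16² − 255·1² = 1 ✓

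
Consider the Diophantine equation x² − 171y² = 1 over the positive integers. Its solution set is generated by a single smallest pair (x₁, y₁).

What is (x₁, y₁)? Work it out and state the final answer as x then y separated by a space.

[13; 13,26] for √171; ℓ=2 ⇒ convergent index 1
k=0  a_k=13  p_k/q_k = 13/1
k=1  a_k=13  p_k/q_k = 170/13
(x₁, y₁) = (170, 13);  170² − 171·13² = 1 ✓

170 13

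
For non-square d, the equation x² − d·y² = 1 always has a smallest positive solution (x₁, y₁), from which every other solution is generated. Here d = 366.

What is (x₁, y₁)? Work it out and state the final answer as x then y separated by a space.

907925 47458

d=366: √d = [19; 7,1,1,1,2,12,2,1,1,1,7,38] (ℓ=12, even), read p_11/q_11
step 0: (19, 1)  from 19·(1,0) + (0,1)
step 1: (134, 7)  from 7·(19,1) + (1,0)
step 2: (153, 8)  from 1·(134,7) + (19,1)
step 3: (287, 15)  from 1·(153,8) + (134,7)
step 4: (440, 23)  from 1·(287,15) + (153,8)
step 5: (1167, 61)  from 2·(440,23) + (287,15)
…
step 7: (30055, 1571)  from 2·(14444,755) + (1167,61)
step 8: (44499, 2326)  from 1·(30055,1571) + (14444,755)
…
step 10: (119053, 6223)  from 1·(74554,3897) + (44499,2326)
step 11: (907925, 47458)  from 7·(119053,6223) + (74554,3897)
→ (907925, 47458).  Check: 907925²=824327805625, 366·47458²=824327805624, difference 1.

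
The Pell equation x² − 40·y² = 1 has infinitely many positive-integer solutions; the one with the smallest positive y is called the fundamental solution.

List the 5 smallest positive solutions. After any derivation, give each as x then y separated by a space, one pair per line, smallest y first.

d=40: √d = [6; 3,12] (ℓ=2, even), read p_1/q_1
a_0=6:  p_0=6·1+0=6,  q_0=6·0+1=1
a_1=3:  p_1=3·6+1=19,  q_1=3·1+0=3
fundamental: x₁=19, y₁=3  (since 361 − 40·9 = 1)
(19+3√40)^2 = 721 + 114√40
(19+3√40)^3 = 27379 + 4329√40
(19+3√40)^4 = 1039681 + 164388√40
(19+3√40)^5 = 39480499 + 6242415√40

19 3
721 114
27379 4329
1039681 164388
39480499 6242415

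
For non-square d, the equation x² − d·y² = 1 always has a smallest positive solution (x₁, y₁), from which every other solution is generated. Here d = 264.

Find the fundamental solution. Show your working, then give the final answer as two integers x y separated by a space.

d=264: √d = [16; 4,32] (ℓ=2, even), read p_1/q_1
step 0: (16, 1)  from 16·(1,0) + (0,1)
step 1: (65, 4)  from 4·(16,1) + (1,0)
→ (65, 4).  Check: 65²=4225, 264·4²=4224, difference 1.

65 4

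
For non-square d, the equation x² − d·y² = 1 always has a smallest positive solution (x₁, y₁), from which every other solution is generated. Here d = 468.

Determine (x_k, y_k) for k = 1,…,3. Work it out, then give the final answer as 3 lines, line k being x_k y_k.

√468 = [21; 1,1,1,2,1,1,1,42, …], period ℓ=8 (even) → k=7
k=0  a_k=21  p_k/q_k = 21/1
k=1  a_k=1  p_k/q_k = 22/1
…
k=3  a_k=1  p_k/q_k = 65/3
…
k=5  a_k=1  p_k/q_k = 238/11
k=6  a_k=1  p_k/q_k = 411/19
k=7  a_k=1  p_k/q_k = 649/30
fundamental: x₁=649, y₁=30  (since 421201 − 468·900 = 1)
n=2: (649,30)∘(649,30) = (649·649+468·30·30, 649·30+30·649) = (842401,38940)
n=3: (842401,38940)∘(649,30) = (649·842401+468·30·38940, 649·38940+30·842401) = (1093435849,50544090)

649 30
842401 38940
1093435849 50544090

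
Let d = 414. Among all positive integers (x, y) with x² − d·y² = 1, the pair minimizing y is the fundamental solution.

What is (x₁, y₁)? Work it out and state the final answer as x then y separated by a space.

[20; 2,1,7,2,7,1,2,40] for √414; ℓ=8 ⇒ convergent index 7
step 0: (20, 1)  from 20·(1,0) + (0,1)
step 1: (41, 2)  from 2·(20,1) + (1,0)
step 2: (61, 3)  from 1·(41,2) + (20,1)
…
step 6: (8444, 415)  from 1·(7447,366) + (997,49)
step 7: (24335, 1196)  from 2·(8444,415) + (7447,366)
(x₁, y₁) = (24335, 1196);  24335² − 414·1196² = 1 ✓

24335 1196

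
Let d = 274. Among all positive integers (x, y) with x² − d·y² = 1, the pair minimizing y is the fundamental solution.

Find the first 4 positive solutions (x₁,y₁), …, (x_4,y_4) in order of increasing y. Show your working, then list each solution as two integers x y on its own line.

√274 → a₀=16, period (1,1,4,4,1,1,32); ℓ=7 odd so k=13
i=0: a=16 ⇒ p=16, q=1
i=1: a=1 ⇒ p=17, q=1
i=2: a=1 ⇒ p=33, q=2
i=3: a=4 ⇒ p=149, q=9
i=4: a=4 ⇒ p=629, q=38
i=5: a=1 ⇒ p=778, q=47
i=6: a=1 ⇒ p=1407, q=85
i=7: a=32 ⇒ p=45802, q=2767
i=8: a=1 ⇒ p=47209, q=2852
…
i=11: a=4 ⇒ p=1770023, q=106931
i=12: a=1 ⇒ p=2189276, q=132259
i=13: a=1 ⇒ p=3959299, q=239190
→ (3959299, 239190).  Check: 3959299²=15676048571401, 274·239190²=15676048571400, difference 1.
(3959299+239190√274)^2 = 31352097142801 + 1894049455620√274
(3959299+239190√274)^3 = 248264653730785753699 + 14998216231173381570√274
(3959299+239190√274)^4 = 1965907990503261255572251201 + 118764845051735182903983240√274

3959299 239190
31352097142801 1894049455620
248264653730785753699 14998216231173381570
1965907990503261255572251201 118764845051735182903983240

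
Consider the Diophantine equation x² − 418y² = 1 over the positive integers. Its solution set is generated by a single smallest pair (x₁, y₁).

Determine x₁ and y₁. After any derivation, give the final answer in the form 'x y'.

d=418: √d = [20; 2,4,20,4,2,40] (ℓ=6, even), read p_5/q_5
a_0=20:  p_0=20·1+0=20,  q_0=20·0+1=1
a_1=2:  p_1=2·20+1=41,  q_1=2·1+0=2
a_2=4:  p_2=4·41+20=184,  q_2=4·2+1=9
…
a_4=4:  p_4=4·3721+184=15068,  q_4=4·182+9=737
a_5=2:  p_5=2·15068+3721=33857,  q_5=2·737+182=1656
(x₁, y₁) = (33857, 1656);  33857² − 418·1656² = 1 ✓

33857 1656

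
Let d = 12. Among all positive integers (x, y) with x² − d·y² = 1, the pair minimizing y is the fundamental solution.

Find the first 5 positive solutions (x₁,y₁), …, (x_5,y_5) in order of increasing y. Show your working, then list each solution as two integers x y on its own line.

[3; 2,6] for √12; ℓ=2 ⇒ convergent index 1
step 0: (3, 1)  from 3·(1,0) + (0,1)
step 1: (7, 2)  from 2·(3,1) + (1,0)
→ (7, 2).  Check: 7²=49, 12·2²=48, difference 1.
(7+2√12)^2 = 97 + 28√12
(7+2√12)^3 = 1351 + 390√12
(7+2√12)^4 = 18817 + 5432√12
(7+2√12)^5 = 262087 + 75658√12

7 2
97 28
1351 390
18817 5432
262087 75658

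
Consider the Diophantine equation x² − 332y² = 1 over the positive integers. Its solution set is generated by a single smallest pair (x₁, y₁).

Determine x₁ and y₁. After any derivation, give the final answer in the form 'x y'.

13447 738

√332 → a₀=18, period (4,1,1,8,1,1,4,36); ℓ=8 even so k=7
i=0: a=18 ⇒ p=18, q=1
i=1: a=4 ⇒ p=73, q=4
…
i=4: a=8 ⇒ p=1403, q=77
i=5: a=1 ⇒ p=1567, q=86
i=6: a=1 ⇒ p=2970, q=163
i=7: a=4 ⇒ p=13447, q=738
→ (13447, 738).  Check: 13447²=180821809, 332·738²=180821808, difference 1.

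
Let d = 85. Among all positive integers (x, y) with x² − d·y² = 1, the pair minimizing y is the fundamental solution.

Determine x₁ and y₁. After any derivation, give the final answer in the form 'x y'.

285769 30996

√85 = [9; 4,1,1,4,18, …], period ℓ=5 (odd) → k=9
a_0=9:  p_0=9·1+0=9,  q_0=9·0+1=1
a_1=4:  p_1=4·9+1=37,  q_1=4·1+0=4
a_2=1:  p_2=1·37+9=46,  q_2=1·4+1=5
…
a_6=4:  p_6=4·6887+378=27926,  q_6=4·747+41=3029
…
a_8=1:  p_8=1·34813+27926=62739,  q_8=1·3776+3029=6805
a_9=4:  p_9=4·62739+34813=285769,  q_9=4·6805+3776=30996
fundamental: x₁=285769, y₁=30996  (since 81663921361 − 85·960752016 = 1)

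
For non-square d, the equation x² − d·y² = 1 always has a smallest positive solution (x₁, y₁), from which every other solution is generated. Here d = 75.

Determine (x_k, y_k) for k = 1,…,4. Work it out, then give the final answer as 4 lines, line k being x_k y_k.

26 3
1351 156
70226 8109
3650401 421512

d=75: √d = [8; 1,1,1,16] (ℓ=4, even), read p_3/q_3
i=0: a=8 ⇒ p=8, q=1
i=1: a=1 ⇒ p=9, q=1
i=2: a=1 ⇒ p=17, q=2
i=3: a=1 ⇒ p=26, q=3
(x₁, y₁) = (26, 3);  26² − 75·3² = 1 ✓
n=2: (26,3)∘(26,3) = (26·26+75·3·3, 26·3+3·26) = (1351,156)
n=3: (1351,156)∘(26,3) = (26·1351+75·3·156, 26·156+3·1351) = (70226,8109)
n=4: (70226,8109)∘(26,3) = (26·70226+75·3·8109, 26·8109+3·70226) = (3650401,421512)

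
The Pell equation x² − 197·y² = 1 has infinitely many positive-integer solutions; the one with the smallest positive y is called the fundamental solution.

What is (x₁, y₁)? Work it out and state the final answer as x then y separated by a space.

393 28

[14; 28] for √197; ℓ=1 ⇒ convergent index 1
step 0: (14, 1)  from 14·(1,0) + (0,1)
step 1: (393, 28)  from 28·(14,1) + (1,0)
(x₁, y₁) = (393, 28);  393² − 197·28² = 1 ✓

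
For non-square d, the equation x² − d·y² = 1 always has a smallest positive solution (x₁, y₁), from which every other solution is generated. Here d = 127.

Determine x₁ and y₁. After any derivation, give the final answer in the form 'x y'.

4730624 419775

√127 = [11; 3,1,2,2,7,11,7,2,2,1,3,22, …], period ℓ=12 (even) → k=11
i=0: a=11 ⇒ p=11, q=1
…
i=3: a=2 ⇒ p=124, q=11
…
i=8: a=2 ⇒ p=367620, q=32621
i=9: a=2 ⇒ p=906941, q=80478
i=10: a=1 ⇒ p=1274561, q=113099
i=11: a=3 ⇒ p=4730624, q=419775
fundamental: x₁=4730624, y₁=419775  (since 22378803429376 − 127·176211050625 = 1)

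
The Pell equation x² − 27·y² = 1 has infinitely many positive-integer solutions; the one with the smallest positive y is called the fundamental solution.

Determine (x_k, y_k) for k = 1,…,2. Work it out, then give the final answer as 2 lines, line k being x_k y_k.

26 5
1351 260

d=27: √d = [5; 5,10] (ℓ=2, even), read p_1/q_1
k=0  a_k=5  p_k/q_k = 5/1
k=1  a_k=5  p_k/q_k = 26/5
(x₁, y₁) = (26, 5);  26² − 27·5² = 1 ✓
(x_2, y_2) = (26·26 + 27·5·5, 26·5 + 5·26) = (1351, 260)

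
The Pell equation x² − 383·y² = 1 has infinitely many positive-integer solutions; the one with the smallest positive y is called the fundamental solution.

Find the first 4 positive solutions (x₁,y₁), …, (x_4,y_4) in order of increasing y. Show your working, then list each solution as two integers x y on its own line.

√383 = [19; 1,1,3,19,3,1,1,38, …], period ℓ=8 (even) → k=7
k=0  a_k=19  p_k/q_k = 19/1
k=1  a_k=1  p_k/q_k = 20/1
k=2  a_k=1  p_k/q_k = 39/2
k=3  a_k=3  p_k/q_k = 137/7
k=4  a_k=19  p_k/q_k = 2642/135
…
k=6  a_k=1  p_k/q_k = 10705/547
k=7  a_k=1  p_k/q_k = 18768/959
(x₁, y₁) = (18768, 959);  18768² − 383·959² = 1 ✓
(18768+959√383)^2 = 704475647 + 35997024√383
(18768+959√383)^3 = 26443197867024 + 1351184291905√383
(18768+959√383)^4 = 992571874432137217 + 50718053544949056√383

18768 959
704475647 35997024
26443197867024 1351184291905
992571874432137217 50718053544949056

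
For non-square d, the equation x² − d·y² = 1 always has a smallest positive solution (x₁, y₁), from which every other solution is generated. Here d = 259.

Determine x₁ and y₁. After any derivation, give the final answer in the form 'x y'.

847225 52644

√259 → a₀=16, period (10,1,2,3,4,3,2,1,10,32); ℓ=10 even so k=9
i=0: a=16 ⇒ p=16, q=1
i=1: a=10 ⇒ p=161, q=10
i=2: a=1 ⇒ p=177, q=11
i=3: a=2 ⇒ p=515, q=32
i=4: a=3 ⇒ p=1722, q=107
i=5: a=4 ⇒ p=7403, q=460
i=6: a=3 ⇒ p=23931, q=1487
…
i=8: a=1 ⇒ p=79196, q=4921
i=9: a=10 ⇒ p=847225, q=52644
(x₁, y₁) = (847225, 52644);  847225² − 259·52644² = 1 ✓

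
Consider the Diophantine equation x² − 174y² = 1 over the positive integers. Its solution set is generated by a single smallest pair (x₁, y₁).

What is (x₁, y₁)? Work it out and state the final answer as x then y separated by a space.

1451 110

√174 → a₀=13, period (5,4,5,26); ℓ=4 even so k=3
a_0=13:  p_0=13·1+0=13,  q_0=13·0+1=1
…
a_2=4:  p_2=4·66+13=277,  q_2=4·5+1=21
a_3=5:  p_3=5·277+66=1451,  q_3=5·21+5=110
(x₁, y₁) = (1451, 110);  1451² − 174·110² = 1 ✓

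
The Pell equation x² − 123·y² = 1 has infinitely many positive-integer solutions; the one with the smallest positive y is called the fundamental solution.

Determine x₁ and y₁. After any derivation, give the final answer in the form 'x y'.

122 11

d=123: √d = [11; 11,22] (ℓ=2, even), read p_1/q_1
i=0: a=11 ⇒ p=11, q=1
i=1: a=11 ⇒ p=122, q=11
→ (122, 11).  Check: 122²=14884, 123·11²=14883, difference 1.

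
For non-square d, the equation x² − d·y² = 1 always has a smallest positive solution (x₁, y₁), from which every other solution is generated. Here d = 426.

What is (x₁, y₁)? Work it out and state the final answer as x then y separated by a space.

d=426: √d = [20; 1,1,1,3,2,6,2,3,1,1,1,40] (ℓ=12, even), read p_11/q_11
a_0=20:  p_0=20·1+0=20,  q_0=20·0+1=1
a_1=1:  p_1=1·20+1=21,  q_1=1·1+0=1
a_2=1:  p_2=1·21+20=41,  q_2=1·1+1=2
a_3=1:  p_3=1·41+21=62,  q_3=1·2+1=3
a_4=3:  p_4=3·62+41=227,  q_4=3·3+2=11
a_5=2:  p_5=2·227+62=516,  q_5=2·11+3=25
a_6=6:  p_6=6·516+227=3323,  q_6=6·25+11=161
a_7=2:  p_7=2·3323+516=7162,  q_7=2·161+25=347
…
a_10=1:  p_10=1·31971+24809=56780,  q_10=1·1549+1202=2751
a_11=1:  p_11=1·56780+31971=88751,  q_11=1·2751+1549=4300
(x₁, y₁) = (88751, 4300);  88751² − 426·4300² = 1 ✓

88751 4300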